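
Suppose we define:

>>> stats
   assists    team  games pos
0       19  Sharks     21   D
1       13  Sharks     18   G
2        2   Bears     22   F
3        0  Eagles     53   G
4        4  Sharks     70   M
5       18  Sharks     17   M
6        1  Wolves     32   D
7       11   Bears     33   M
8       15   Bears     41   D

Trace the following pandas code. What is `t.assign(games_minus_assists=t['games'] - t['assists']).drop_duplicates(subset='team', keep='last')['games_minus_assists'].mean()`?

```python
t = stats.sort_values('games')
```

44.0

sort by games:
   assists    team  games pos
5       18  Sharks     17   M
1       13  Sharks     18   G
0       19  Sharks     21   D
2        2   Bears     22   F
6        1  Wolves     32   D
7       11   Bears     33   M
8       15   Bears     41   D
3        0  Eagles     53   G
4        4  Sharks     70   M
add column games_minus_assists = t['games'] - t['assists']:
   assists    team  games pos  games_minus_assists
5       18  Sharks     17   M                   -1
1       13  Sharks     18   G                    5
0       19  Sharks     21   D                    2
2        2   Bears     22   F                   20
6        1  Wolves     32   D                   31
7       11   Bears     33   M                   22
8       15   Bears     41   D                   26
3        0  Eagles     53   G                   53
4        4  Sharks     70   M                   66
drop duplicate team (keep=last):
   assists    team  games pos  games_minus_assists
6        1  Wolves     32   D                   31
8       15   Bears     41   D                   26
3        0  Eagles     53   G                   53
4        4  Sharks     70   M                   66
mean of column 'games_minus_assists' → 44.0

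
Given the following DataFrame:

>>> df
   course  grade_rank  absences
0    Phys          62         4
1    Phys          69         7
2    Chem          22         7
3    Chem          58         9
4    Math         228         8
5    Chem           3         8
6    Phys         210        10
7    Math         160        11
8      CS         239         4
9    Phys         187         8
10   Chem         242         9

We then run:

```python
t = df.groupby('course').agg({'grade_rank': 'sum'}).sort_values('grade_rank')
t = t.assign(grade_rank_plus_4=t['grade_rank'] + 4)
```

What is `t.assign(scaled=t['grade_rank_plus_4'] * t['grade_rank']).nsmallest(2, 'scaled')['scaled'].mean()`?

group by course, sum of grade_rank:
        grade_rank
course            
CS             239
Chem           325
Math           388
Phys           528
sort by grade_rank:
        grade_rank
course            
CS             239
Chem           325
Math           388
Phys           528
add column grade_rank_plus_4 = t['grade_rank'] + 4:
        grade_rank  grade_rank_plus_4
course                               
CS             239                243
Chem           325                329
Math           388                392
Phys           528                532
add column scaled = t['grade_rank_plus_4'] * t['grade_rank']:
        grade_rank  grade_rank_plus_4  scaled
course                                       
CS             239                243   58077
Chem           325                329  106925
Math           388                392  152096
Phys           528                532  280896
take 2 rows with smallest scaled:
        grade_rank  grade_rank_plus_4  scaled
course                                       
CS             239                243   58077
Chem           325                329  106925
Hence 82501.0.

82501.0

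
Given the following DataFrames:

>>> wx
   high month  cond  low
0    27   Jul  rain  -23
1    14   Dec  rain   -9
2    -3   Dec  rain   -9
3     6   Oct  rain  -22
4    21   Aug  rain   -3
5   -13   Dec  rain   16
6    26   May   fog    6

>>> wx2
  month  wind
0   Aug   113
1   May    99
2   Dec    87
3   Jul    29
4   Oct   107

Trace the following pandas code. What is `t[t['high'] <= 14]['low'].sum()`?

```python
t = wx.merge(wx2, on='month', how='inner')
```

merge on 'month' (how='inner') → 7 rows:
   high month  cond  low  wind
0    27   Jul  rain  -23    29
1    14   Dec  rain   -9    87
2    -3   Dec  rain   -9    87
3     6   Oct  rain  -22   107
4    21   Aug  rain   -3   113
5   -13   Dec  rain   16    87
6    26   May   fog    6    99
filter rows where high <= 14:
   high month  cond  low  wind
1    14   Dec  rain   -9    87
2    -3   Dec  rain   -9    87
3     6   Oct  rain  -22   107
5   -13   Dec  rain   16    87

-24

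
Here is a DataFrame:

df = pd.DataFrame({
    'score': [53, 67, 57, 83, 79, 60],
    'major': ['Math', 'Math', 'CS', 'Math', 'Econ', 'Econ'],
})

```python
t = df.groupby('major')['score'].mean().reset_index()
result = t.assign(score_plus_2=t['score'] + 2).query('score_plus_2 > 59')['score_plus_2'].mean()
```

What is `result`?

70.5833333333

group by major, mean of score:
major
CS      57.000000
Econ    69.500000
Math    67.666667
Name: score, dtype: float64
reset_index():
  major      score
0    CS  57.000000
1  Econ  69.500000
2  Math  67.666667
add column score_plus_2 = t['score'] + 2:
  major      score  score_plus_2
0    CS  57.000000     59.000000
1  Econ  69.500000     71.500000
2  Math  67.666667     69.666667
filter rows where score_plus_2 > 59:
  major      score  score_plus_2
1  Econ  69.500000     71.500000
2  Math  67.666667     69.666667
Then the mean of column 'score_plus_2': 70.5833333333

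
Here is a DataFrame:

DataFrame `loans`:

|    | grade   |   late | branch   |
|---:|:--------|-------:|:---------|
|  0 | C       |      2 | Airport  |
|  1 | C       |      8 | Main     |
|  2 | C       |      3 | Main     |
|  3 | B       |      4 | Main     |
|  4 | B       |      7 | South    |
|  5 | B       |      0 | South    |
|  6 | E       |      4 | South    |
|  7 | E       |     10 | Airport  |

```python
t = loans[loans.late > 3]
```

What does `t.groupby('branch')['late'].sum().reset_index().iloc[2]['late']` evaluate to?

11

filter rows where late > 3:
  grade  late   branch
1     C     8     Main
3     B     4     Main
4     B     7    South
6     E     4    South
7     E    10  Airport
group by branch, sum of late:
branch
Airport    10
Main       12
South      11
Name: late, dtype: int64
reset_index():
    branch  late
0  Airport    10
1     Main    12
2    South    11
Hence 11.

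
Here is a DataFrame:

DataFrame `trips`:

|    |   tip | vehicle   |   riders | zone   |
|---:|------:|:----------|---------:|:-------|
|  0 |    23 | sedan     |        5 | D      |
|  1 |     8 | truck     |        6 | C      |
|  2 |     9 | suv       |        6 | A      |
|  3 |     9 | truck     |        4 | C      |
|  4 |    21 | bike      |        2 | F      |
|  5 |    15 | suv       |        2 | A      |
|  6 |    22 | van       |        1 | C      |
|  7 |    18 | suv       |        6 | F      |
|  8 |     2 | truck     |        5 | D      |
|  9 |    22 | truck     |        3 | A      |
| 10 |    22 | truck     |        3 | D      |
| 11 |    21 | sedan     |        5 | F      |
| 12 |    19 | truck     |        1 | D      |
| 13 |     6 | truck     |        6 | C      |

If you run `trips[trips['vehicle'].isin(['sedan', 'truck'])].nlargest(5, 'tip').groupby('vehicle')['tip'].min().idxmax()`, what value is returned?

filter rows where vehicle in ['sedan', 'truck']:
    tip vehicle  riders zone
0    23   sedan       5    D
1     8   truck       6    C
3     9   truck       4    C
8     2   truck       5    D
9    22   truck       3    A
10   22   truck       3    D
11   21   sedan       5    F
12   19   truck       1    D
13    6   truck       6    C
take 5 rows with largest tip:
    tip vehicle  riders zone
0    23   sedan       5    D
9    22   truck       3    A
10   22   truck       3    D
11   21   sedan       5    F
12   19   truck       1    D
group by vehicle, min of tip:
vehicle
sedan    21
truck    19
Name: tip, dtype: int64

sedan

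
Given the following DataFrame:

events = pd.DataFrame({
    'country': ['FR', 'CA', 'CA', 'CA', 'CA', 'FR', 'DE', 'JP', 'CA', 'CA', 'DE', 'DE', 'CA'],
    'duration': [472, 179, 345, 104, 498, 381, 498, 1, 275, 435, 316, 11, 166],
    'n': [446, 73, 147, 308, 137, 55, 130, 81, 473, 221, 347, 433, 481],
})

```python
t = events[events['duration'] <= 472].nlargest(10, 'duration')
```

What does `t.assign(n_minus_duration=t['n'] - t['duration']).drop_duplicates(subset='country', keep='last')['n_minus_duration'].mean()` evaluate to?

filter rows where duration <= 472:
   country  duration    n
0       FR       472  446
1       CA       179   73
2       CA       345  147
3       CA       104  308
5       FR       381   55
7       JP         1   81
8       CA       275  473
9       CA       435  221
10      DE       316  347
11      DE        11  433
12      CA       166  481
take 10 rows with largest duration:
   country  duration    n
0       FR       472  446
9       CA       435  221
5       FR       381   55
2       CA       345  147
10      DE       316  347
8       CA       275  473
1       CA       179   73
12      CA       166  481
3       CA       104  308
11      DE        11  433
add column n_minus_duration = t['n'] - t['duration']:
   country  duration    n  n_minus_duration
0       FR       472  446               -26
9       CA       435  221              -214
5       FR       381   55              -326
2       CA       345  147              -198
10      DE       316  347                31
8       CA       275  473               198
1       CA       179   73              -106
12      CA       166  481               315
3       CA       104  308               204
11      DE        11  433               422
drop duplicate country (keep=last):
   country  duration    n  n_minus_duration
5       FR       381   55              -326
3       CA       104  308               204
11      DE        11  433               422
Then the mean of column 'n_minus_duration': 100.0

100.0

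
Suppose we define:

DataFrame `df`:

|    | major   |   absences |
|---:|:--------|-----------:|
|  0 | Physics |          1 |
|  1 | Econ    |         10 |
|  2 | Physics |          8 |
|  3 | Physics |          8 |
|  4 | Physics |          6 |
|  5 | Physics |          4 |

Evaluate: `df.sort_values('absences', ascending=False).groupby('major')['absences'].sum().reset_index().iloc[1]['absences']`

sort by absences descending:
     major  absences
1     Econ        10
2  Physics         8
3  Physics         8
4  Physics         6
5  Physics         4
0  Physics         1
group by major, sum of absences:
major
Econ       10
Physics    27
Name: absences, dtype: int64
reset_index():
     major  absences
0     Econ        10
1  Physics        27

27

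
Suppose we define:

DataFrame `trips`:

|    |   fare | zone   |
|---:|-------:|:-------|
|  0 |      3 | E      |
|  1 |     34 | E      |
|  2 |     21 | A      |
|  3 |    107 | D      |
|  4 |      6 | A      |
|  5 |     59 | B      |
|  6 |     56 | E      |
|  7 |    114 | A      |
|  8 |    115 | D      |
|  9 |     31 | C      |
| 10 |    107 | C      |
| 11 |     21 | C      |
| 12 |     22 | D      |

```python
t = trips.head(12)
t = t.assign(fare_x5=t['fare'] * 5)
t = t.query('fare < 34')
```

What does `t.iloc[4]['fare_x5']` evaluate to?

105

take first 12 rows:
    fare zone
0      3    E
1     34    E
2     21    A
3    107    D
4      6    A
5     59    B
6     56    E
7    114    A
8    115    D
9     31    C
10   107    C
11    21    C
add column fare_x5 = t['fare'] * 5:
    fare zone  fare_x5
0      3    E       15
1     34    E      170
2     21    A      105
3    107    D      535
4      6    A       30
5     59    B      295
6     56    E      280
7    114    A      570
8    115    D      575
9     31    C      155
10   107    C      535
11    21    C      105
filter rows where fare < 34:
    fare zone  fare_x5
0      3    E       15
2     21    A      105
4      6    A       30
9     31    C      155
11    21    C      105
Taking the value at position 4, column 'fare_x5' gives 105.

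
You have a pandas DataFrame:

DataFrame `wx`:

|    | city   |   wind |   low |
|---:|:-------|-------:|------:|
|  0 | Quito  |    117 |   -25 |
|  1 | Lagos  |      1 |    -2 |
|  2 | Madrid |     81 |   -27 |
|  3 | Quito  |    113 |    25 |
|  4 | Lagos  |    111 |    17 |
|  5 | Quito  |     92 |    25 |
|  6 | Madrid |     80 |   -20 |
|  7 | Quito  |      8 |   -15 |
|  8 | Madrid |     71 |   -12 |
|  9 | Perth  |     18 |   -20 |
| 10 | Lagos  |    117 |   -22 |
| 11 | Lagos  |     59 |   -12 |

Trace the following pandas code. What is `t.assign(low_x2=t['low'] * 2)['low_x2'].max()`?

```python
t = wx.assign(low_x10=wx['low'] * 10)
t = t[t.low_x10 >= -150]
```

add column low_x10 = wx['low'] * 10:
      city  wind  low  low_x10
0    Quito   117  -25     -250
1    Lagos     1   -2      -20
2   Madrid    81  -27     -270
3    Quito   113   25      250
4    Lagos   111   17      170
5    Quito    92   25      250
6   Madrid    80  -20     -200
7    Quito     8  -15     -150
8   Madrid    71  -12     -120
9    Perth    18  -20     -200
10   Lagos   117  -22     -220
11   Lagos    59  -12     -120
filter rows where low_x10 >= -150:
      city  wind  low  low_x10
1    Lagos     1   -2      -20
3    Quito   113   25      250
4    Lagos   111   17      170
5    Quito    92   25      250
7    Quito     8  -15     -150
8   Madrid    71  -12     -120
11   Lagos    59  -12     -120
add column low_x2 = t['low'] * 2:
      city  wind  low  low_x10  low_x2
1    Lagos     1   -2      -20      -4
3    Quito   113   25      250      50
4    Lagos   111   17      170      34
5    Quito    92   25      250      50
7    Quito     8  -15     -150     -30
8   Madrid    71  -12     -120     -24
11   Lagos    59  -12     -120     -24

50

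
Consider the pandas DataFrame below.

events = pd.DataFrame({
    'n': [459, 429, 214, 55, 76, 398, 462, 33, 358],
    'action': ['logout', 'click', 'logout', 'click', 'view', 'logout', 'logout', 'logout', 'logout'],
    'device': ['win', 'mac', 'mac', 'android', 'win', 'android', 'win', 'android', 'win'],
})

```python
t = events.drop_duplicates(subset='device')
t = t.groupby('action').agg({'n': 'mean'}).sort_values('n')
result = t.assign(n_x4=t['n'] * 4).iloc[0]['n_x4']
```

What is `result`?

drop duplicate device (keep=first):
     n  action   device
0  459  logout      win
1  429   click      mac
3   55   click  android
group by action, mean of n:
            n
action       
click   242.0
logout  459.0
sort by n:
            n
action       
click   242.0
logout  459.0
add column n_x4 = t['n'] * 4:
            n    n_x4
action               
click   242.0   968.0
logout  459.0  1836.0

968.0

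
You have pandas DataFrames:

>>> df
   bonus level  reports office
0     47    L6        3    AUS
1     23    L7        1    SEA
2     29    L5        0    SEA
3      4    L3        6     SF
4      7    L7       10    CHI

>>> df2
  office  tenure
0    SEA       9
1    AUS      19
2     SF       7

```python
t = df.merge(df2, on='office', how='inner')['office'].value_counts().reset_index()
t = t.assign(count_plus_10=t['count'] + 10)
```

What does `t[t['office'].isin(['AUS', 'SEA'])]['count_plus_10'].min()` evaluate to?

11

merge on 'office' (how='inner') → 4 rows:
   bonus level  reports office  tenure
0     47    L6        3    AUS      19
1     23    L7        1    SEA       9
2     29    L5        0    SEA       9
3      4    L3        6     SF       7
value_counts of office:
office
SEA    2
AUS    1
SF     1
Name: count, dtype: int64
reset_index():
  office  count
0    SEA      2
1    AUS      1
2     SF      1
add column count_plus_10 = t['count'] + 10:
  office  count  count_plus_10
0    SEA      2             12
1    AUS      1             11
2     SF      1             11
filter rows where office in ['AUS', 'SEA']:
  office  count  count_plus_10
0    SEA      2             12
1    AUS      1             11
min of column 'count_plus_10' → 11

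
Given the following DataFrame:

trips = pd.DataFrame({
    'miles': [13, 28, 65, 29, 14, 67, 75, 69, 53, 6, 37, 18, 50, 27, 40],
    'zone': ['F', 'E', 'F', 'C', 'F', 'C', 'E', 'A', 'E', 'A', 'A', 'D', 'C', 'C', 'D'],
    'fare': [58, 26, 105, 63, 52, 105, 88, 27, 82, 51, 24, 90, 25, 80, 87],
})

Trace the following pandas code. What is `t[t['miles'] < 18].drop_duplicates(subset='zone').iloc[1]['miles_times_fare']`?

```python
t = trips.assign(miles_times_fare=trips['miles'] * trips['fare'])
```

306

add column miles_times_fare = trips['miles'] * trips['fare']:
    miles zone  fare  miles_times_fare
0      13    F    58               754
1      28    E    26               728
2      65    F   105              6825
3      29    C    63              1827
4      14    F    52               728
5      67    C   105              7035
6      75    E    88              6600
7      69    A    27              1863
8      53    E    82              4346
9       6    A    51               306
10     37    A    24               888
11     18    D    90              1620
12     50    C    25              1250
13     27    C    80              2160
14     40    D    87              3480
filter rows where miles < 18:
   miles zone  fare  miles_times_fare
0     13    F    58               754
4     14    F    52               728
9      6    A    51               306
drop duplicate zone (keep=first):
   miles zone  fare  miles_times_fare
0     13    F    58               754
9      6    A    51               306
Then the value at position 1, column 'miles_times_fare': 306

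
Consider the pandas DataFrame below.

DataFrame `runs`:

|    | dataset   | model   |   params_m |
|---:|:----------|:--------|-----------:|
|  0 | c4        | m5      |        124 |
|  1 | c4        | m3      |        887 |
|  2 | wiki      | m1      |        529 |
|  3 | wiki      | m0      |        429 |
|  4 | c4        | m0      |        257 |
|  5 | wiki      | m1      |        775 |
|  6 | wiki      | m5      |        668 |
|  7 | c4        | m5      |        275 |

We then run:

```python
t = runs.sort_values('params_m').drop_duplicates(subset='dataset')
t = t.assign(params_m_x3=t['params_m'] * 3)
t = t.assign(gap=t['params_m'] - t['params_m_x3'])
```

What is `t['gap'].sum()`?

sort by params_m:
  dataset model  params_m
0      c4    m5       124
4      c4    m0       257
7      c4    m5       275
3    wiki    m0       429
2    wiki    m1       529
6    wiki    m5       668
5    wiki    m1       775
1      c4    m3       887
drop duplicate dataset (keep=first):
  dataset model  params_m
0      c4    m5       124
3    wiki    m0       429
add column params_m_x3 = t['params_m'] * 3:
  dataset model  params_m  params_m_x3
0      c4    m5       124          372
3    wiki    m0       429         1287
add column gap = t['params_m'] - t['params_m_x3']:
  dataset model  params_m  params_m_x3  gap
0      c4    m5       124          372 -248
3    wiki    m0       429         1287 -858

-1106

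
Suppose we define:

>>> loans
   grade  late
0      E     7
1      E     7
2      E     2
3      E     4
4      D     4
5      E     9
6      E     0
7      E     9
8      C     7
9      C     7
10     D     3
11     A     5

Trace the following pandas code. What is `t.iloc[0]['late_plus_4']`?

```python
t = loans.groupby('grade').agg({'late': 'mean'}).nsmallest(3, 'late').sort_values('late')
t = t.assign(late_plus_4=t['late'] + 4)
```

group by grade, mean of late:
           late
grade          
A      5.000000
C      7.000000
D      3.500000
E      5.428571
take 3 rows with smallest late:
           late
grade          
D      3.500000
A      5.000000
E      5.428571
sort by late:
           late
grade          
D      3.500000
A      5.000000
E      5.428571
add column late_plus_4 = t['late'] + 4:
           late  late_plus_4
grade                       
D      3.500000     7.500000
A      5.000000     9.000000
E      5.428571     9.428571

7.5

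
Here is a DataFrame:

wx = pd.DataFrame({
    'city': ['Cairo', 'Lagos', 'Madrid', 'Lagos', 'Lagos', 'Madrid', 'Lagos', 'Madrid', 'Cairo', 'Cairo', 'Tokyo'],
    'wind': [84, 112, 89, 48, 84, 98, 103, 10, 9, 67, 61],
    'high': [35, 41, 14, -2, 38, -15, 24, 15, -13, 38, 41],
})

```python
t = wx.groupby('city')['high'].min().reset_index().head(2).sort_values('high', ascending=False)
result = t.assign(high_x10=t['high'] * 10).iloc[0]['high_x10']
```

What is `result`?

-20

group by city, min of high:
city
Cairo    -13
Lagos     -2
Madrid   -15
Tokyo     41
Name: high, dtype: int64
reset_index():
     city  high
0   Cairo   -13
1   Lagos    -2
2  Madrid   -15
3   Tokyo    41
take first 2 rows:
    city  high
0  Cairo   -13
1  Lagos    -2
sort by high descending:
    city  high
1  Lagos    -2
0  Cairo   -13
add column high_x10 = t['high'] * 10:
    city  high  high_x10
1  Lagos    -2       -20
0  Cairo   -13      -130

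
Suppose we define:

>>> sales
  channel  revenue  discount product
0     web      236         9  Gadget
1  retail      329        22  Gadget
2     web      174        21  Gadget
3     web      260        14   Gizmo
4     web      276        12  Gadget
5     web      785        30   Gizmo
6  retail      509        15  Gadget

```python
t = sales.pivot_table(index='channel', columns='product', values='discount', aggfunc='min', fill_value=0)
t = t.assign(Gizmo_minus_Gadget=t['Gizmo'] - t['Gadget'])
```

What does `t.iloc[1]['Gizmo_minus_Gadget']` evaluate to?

pivot: rows=channel, cols=product, min(discount):
product  Gadget  Gizmo
channel               
retail       15      0
web           9     14
add column Gizmo_minus_Gadget = t['Gizmo'] - t['Gadget']:
product  Gadget  Gizmo  Gizmo_minus_Gadget
channel                                   
retail       15      0                 -15
web           9     14                   5
Reading off the value at position 1, column 'Gizmo_minus_Gadget', we get 5.

5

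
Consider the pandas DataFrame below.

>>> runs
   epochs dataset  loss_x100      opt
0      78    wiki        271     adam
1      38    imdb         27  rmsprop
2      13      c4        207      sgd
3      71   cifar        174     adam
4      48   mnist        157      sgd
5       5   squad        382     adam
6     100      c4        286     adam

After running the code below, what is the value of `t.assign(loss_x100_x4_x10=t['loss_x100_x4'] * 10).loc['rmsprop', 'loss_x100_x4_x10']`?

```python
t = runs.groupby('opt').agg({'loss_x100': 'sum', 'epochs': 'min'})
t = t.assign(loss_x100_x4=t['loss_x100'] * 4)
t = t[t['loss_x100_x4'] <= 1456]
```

group by opt: sum(loss_x100), min(epochs):
         loss_x100  epochs
opt                       
adam          1113       5
rmsprop         27      38
sgd            364      13
add column loss_x100_x4 = t['loss_x100'] * 4:
         loss_x100  epochs  loss_x100_x4
opt                                     
adam          1113       5          4452
rmsprop         27      38           108
sgd            364      13          1456
filter rows where loss_x100_x4 <= 1456:
         loss_x100  epochs  loss_x100_x4
opt                                     
rmsprop         27      38           108
sgd            364      13          1456
add column loss_x100_x4_x10 = t['loss_x100_x4'] * 10:
         loss_x100  epochs  loss_x100_x4  loss_x100_x4_x10
opt                                                       
rmsprop         27      38           108              1080
sgd            364      13          1456             14560
Then the value at row 'rmsprop', column 'loss_x100_x4_x10': 1080

1080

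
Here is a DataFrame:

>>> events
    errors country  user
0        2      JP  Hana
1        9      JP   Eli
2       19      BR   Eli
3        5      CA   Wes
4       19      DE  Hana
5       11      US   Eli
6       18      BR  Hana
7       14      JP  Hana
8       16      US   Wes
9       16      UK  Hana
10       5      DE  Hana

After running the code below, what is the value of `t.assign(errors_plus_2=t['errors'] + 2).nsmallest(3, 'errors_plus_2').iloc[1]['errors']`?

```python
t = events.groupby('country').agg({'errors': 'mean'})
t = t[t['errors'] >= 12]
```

13.5

group by country, mean of errors:
            errors
country           
BR       18.500000
CA        5.000000
DE       12.000000
JP        8.333333
UK       16.000000
US       13.500000
filter rows where errors >= 12:
         errors
country        
BR         18.5
DE         12.0
UK         16.0
US         13.5
add column errors_plus_2 = t['errors'] + 2:
         errors  errors_plus_2
country                       
BR         18.5           20.5
DE         12.0           14.0
UK         16.0           18.0
US         13.5           15.5
take 3 rows with smallest errors_plus_2:
         errors  errors_plus_2
country                       
DE         12.0           14.0
US         13.5           15.5
UK         16.0           18.0
So iloc[1]['errors'] = 13.5.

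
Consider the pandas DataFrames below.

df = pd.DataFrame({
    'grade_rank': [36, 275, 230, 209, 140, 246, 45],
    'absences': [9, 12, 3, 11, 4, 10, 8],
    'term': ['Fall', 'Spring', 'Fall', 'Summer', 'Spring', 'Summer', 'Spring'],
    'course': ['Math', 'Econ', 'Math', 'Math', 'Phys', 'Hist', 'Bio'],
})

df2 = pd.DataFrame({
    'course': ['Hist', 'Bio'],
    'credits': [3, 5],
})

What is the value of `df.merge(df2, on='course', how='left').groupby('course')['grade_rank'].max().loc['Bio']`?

merge on 'course' (how='left') → 7 rows:
   grade_rank  absences    term course  credits
0          36         9    Fall   Math      NaN
1         275        12  Spring   Econ      NaN
2         230         3    Fall   Math      NaN
3         209        11  Summer   Math      NaN
4         140         4  Spring   Phys      NaN
5         246        10  Summer   Hist      3.0
6          45         8  Spring    Bio      5.0
group by course, max of grade_rank:
course
Bio      45
Econ    275
Hist    246
Math    230
Phys    140
Name: grade_rank, dtype: int64
Then the value at index 'Bio': 45

45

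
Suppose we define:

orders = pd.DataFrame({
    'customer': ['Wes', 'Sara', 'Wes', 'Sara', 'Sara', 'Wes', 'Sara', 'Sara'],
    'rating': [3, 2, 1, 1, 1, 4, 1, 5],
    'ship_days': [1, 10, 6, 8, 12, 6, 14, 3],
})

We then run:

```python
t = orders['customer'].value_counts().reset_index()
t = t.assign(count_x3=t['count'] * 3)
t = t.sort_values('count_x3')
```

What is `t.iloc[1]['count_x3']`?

value_counts of customer:
customer
Sara    5
Wes     3
Name: count, dtype: int64
reset_index():
  customer  count
0     Sara      5
1      Wes      3
add column count_x3 = t['count'] * 3:
  customer  count  count_x3
0     Sara      5        15
1      Wes      3         9
sort by count_x3:
  customer  count  count_x3
1      Wes      3         9
0     Sara      5        15
Taking the value at position 1, column 'count_x3' gives 15.

15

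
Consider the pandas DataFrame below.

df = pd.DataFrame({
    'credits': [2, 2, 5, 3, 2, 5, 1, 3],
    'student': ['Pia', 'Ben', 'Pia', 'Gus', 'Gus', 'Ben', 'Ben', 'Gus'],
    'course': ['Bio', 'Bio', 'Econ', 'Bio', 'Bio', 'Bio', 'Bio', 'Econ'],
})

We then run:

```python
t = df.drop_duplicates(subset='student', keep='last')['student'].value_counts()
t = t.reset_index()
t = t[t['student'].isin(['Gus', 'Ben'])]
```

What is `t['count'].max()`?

1

drop duplicate student (keep=last):
   credits student course
2        5     Pia   Econ
6        1     Ben    Bio
7        3     Gus   Econ
value_counts of student:
student
Pia    1
Ben    1
Gus    1
Name: count, dtype: int64
reset_index():
  student  count
0     Pia      1
1     Ben      1
2     Gus      1
filter rows where student in ['Gus', 'Ben']:
  student  count
1     Ben      1
2     Gus      1
So max() = 1.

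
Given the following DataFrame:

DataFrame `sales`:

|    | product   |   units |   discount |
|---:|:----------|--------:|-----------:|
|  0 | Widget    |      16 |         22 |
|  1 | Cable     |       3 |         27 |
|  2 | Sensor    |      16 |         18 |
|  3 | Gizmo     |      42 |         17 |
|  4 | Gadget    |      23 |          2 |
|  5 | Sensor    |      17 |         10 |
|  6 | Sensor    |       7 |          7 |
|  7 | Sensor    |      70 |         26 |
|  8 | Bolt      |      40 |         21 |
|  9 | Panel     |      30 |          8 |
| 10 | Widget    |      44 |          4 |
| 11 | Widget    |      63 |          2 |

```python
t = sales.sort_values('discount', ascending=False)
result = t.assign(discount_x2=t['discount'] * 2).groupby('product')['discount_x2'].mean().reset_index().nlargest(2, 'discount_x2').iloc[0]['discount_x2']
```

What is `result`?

sort by discount descending:
   product  units  discount
1    Cable      3        27
7   Sensor     70        26
0   Widget     16        22
8     Bolt     40        21
2   Sensor     16        18
3    Gizmo     42        17
5   Sensor     17        10
9    Panel     30         8
6   Sensor      7         7
10  Widget     44         4
4   Gadget     23         2
11  Widget     63         2
add column discount_x2 = t['discount'] * 2:
   product  units  discount  discount_x2
1    Cable      3        27           54
7   Sensor     70        26           52
0   Widget     16        22           44
8     Bolt     40        21           42
2   Sensor     16        18           36
3    Gizmo     42        17           34
5   Sensor     17        10           20
9    Panel     30         8           16
6   Sensor      7         7           14
10  Widget     44         4            8
4   Gadget     23         2            4
11  Widget     63         2            4
group by product, mean of discount_x2:
product
Bolt      42.000000
Cable     54.000000
Gadget     4.000000
Gizmo     34.000000
Panel     16.000000
Sensor    30.500000
Widget    18.666667
Name: discount_x2, dtype: float64
reset_index():
  product  discount_x2
0    Bolt    42.000000
1   Cable    54.000000
2  Gadget     4.000000
3   Gizmo    34.000000
4   Panel    16.000000
5  Sensor    30.500000
6  Widget    18.666667
take 2 rows with largest discount_x2:
  product  discount_x2
1   Cable         54.0
0    Bolt         42.0
Reading off the value at position 0, column 'discount_x2', we get 54.0.

54.0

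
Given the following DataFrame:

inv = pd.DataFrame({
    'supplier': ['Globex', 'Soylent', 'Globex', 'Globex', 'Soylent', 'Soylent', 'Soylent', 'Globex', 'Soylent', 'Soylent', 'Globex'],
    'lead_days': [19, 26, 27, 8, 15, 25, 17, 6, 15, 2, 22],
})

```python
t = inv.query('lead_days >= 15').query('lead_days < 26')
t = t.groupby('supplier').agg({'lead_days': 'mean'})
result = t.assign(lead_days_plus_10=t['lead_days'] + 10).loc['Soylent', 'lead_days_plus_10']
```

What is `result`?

filter rows where lead_days >= 15:
   supplier  lead_days
0    Globex         19
1   Soylent         26
2    Globex         27
4   Soylent         15
5   Soylent         25
6   Soylent         17
8   Soylent         15
10   Globex         22
filter rows where lead_days < 26:
   supplier  lead_days
0    Globex         19
4   Soylent         15
5   Soylent         25
6   Soylent         17
8   Soylent         15
10   Globex         22
group by supplier, mean of lead_days:
          lead_days
supplier           
Globex         20.5
Soylent        18.0
add column lead_days_plus_10 = t['lead_days'] + 10:
          lead_days  lead_days_plus_10
supplier                              
Globex         20.5               30.5
Soylent        18.0               28.0
Taking the value at row 'Soylent', column 'lead_days_plus_10' gives 28.0.

28.0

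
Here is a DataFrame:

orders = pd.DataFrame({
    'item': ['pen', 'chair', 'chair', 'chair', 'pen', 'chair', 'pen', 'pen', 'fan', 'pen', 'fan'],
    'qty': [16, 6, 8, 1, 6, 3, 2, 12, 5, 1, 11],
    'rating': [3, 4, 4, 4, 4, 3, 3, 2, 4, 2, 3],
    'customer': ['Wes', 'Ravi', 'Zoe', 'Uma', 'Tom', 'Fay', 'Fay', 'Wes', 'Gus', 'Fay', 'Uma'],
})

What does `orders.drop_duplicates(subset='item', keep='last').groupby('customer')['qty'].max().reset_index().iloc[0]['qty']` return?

3

drop duplicate item (keep=last):
     item  qty  rating customer
5   chair    3       3      Fay
9     pen    1       2      Fay
10    fan   11       3      Uma
group by customer, max of qty:
customer
Fay     3
Uma    11
Name: qty, dtype: int64
reset_index():
  customer  qty
0      Fay    3
1      Uma   11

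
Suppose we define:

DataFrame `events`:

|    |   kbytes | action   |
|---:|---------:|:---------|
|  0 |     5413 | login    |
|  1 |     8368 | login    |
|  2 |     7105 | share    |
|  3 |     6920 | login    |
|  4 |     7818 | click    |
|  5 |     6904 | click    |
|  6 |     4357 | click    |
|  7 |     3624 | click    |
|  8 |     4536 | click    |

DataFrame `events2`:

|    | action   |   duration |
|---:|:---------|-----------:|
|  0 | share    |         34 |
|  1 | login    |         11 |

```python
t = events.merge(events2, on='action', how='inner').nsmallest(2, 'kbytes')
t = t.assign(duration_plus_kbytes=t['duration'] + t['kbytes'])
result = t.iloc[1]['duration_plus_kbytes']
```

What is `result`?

6931

merge on 'action' (how='inner') → 4 rows:
   kbytes action  duration
0    5413  login        11
1    8368  login        11
2    7105  share        34
3    6920  login        11
take 2 rows with smallest kbytes:
   kbytes action  duration
0    5413  login        11
3    6920  login        11
add column duration_plus_kbytes = t['duration'] + t['kbytes']:
   kbytes action  duration  duration_plus_kbytes
0    5413  login        11                  5424
3    6920  login        11                  6931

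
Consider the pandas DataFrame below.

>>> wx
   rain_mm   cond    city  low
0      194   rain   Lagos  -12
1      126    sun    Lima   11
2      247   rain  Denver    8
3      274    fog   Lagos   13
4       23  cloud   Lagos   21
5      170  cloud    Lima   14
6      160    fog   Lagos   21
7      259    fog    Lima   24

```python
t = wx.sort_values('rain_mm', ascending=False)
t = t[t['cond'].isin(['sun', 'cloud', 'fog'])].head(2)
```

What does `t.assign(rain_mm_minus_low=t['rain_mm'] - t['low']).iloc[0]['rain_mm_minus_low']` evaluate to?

sort by rain_mm descending:
   rain_mm   cond    city  low
3      274    fog   Lagos   13
7      259    fog    Lima   24
2      247   rain  Denver    8
0      194   rain   Lagos  -12
5      170  cloud    Lima   14
6      160    fog   Lagos   21
1      126    sun    Lima   11
4       23  cloud   Lagos   21
filter rows where cond in ['sun', 'cloud', 'fog']:
   rain_mm   cond   city  low
3      274    fog  Lagos   13
7      259    fog   Lima   24
5      170  cloud   Lima   14
6      160    fog  Lagos   21
1      126    sun   Lima   11
4       23  cloud  Lagos   21
take first 2 rows:
   rain_mm cond   city  low
3      274  fog  Lagos   13
7      259  fog   Lima   24
add column rain_mm_minus_low = t['rain_mm'] - t['low']:
   rain_mm cond   city  low  rain_mm_minus_low
3      274  fog  Lagos   13                261
7      259  fog   Lima   24                235
Finally, value at position 0, column 'rain_mm_minus_low' = 261.

261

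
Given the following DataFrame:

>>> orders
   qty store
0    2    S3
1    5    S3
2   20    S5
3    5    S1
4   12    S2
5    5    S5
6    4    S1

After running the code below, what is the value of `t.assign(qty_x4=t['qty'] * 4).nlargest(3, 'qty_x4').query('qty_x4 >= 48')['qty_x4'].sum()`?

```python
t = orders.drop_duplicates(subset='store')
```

drop duplicate store (keep=first):
   qty store
0    2    S3
2   20    S5
3    5    S1
4   12    S2
add column qty_x4 = t['qty'] * 4:
   qty store  qty_x4
0    2    S3       8
2   20    S5      80
3    5    S1      20
4   12    S2      48
take 3 rows with largest qty_x4:
   qty store  qty_x4
2   20    S5      80
4   12    S2      48
3    5    S1      20
filter rows where qty_x4 >= 48:
   qty store  qty_x4
2   20    S5      80
4   12    S2      48

128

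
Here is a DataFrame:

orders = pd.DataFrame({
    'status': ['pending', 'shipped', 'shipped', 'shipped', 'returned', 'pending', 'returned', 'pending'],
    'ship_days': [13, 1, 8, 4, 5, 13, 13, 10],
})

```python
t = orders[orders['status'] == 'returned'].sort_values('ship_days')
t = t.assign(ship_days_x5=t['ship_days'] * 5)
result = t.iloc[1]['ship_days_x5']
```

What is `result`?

65

filter rows where status == 'returned':
     status  ship_days
4  returned          5
6  returned         13
sort by ship_days:
     status  ship_days
4  returned          5
6  returned         13
add column ship_days_x5 = t['ship_days'] * 5:
     status  ship_days  ship_days_x5
4  returned          5            25
6  returned         13            65
Then the value at position 1, column 'ship_days_x5': 65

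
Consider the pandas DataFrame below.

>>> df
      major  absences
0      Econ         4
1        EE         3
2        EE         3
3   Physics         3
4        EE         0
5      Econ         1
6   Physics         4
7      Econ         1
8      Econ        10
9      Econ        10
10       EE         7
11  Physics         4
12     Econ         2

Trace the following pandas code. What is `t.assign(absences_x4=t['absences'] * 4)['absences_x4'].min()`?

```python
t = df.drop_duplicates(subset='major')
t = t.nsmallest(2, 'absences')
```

drop duplicate major (keep=first):
     major  absences
0     Econ         4
1       EE         3
3  Physics         3
take 2 rows with smallest absences:
     major  absences
1       EE         3
3  Physics         3
add column absences_x4 = t['absences'] * 4:
     major  absences  absences_x4
1       EE         3           12
3  Physics         3           12

12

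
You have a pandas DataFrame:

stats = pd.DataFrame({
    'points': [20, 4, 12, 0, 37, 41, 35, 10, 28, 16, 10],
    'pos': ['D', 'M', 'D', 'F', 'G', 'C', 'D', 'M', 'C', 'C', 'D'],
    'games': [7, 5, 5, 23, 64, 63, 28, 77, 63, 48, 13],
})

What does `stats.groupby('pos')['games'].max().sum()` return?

group by pos, max of games:
pos
C    63
D    28
F    23
G    64
M    77
Name: games, dtype: int64
Finally, sum of the resulting series = 255.

255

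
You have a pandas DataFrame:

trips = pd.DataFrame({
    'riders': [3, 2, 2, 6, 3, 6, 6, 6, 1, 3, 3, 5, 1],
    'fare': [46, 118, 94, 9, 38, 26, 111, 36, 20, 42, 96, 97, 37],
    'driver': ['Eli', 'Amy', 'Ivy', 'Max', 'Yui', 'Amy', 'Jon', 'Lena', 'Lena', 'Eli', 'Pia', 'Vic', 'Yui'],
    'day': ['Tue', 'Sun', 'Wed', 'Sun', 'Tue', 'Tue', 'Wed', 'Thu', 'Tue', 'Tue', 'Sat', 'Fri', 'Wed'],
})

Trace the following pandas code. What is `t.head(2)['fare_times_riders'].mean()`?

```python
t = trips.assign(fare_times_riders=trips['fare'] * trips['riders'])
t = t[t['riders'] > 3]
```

105.0

add column fare_times_riders = trips['fare'] * trips['riders']:
    riders  fare driver  day  fare_times_riders
0        3    46    Eli  Tue                138
1        2   118    Amy  Sun                236
2        2    94    Ivy  Wed                188
3        6     9    Max  Sun                 54
4        3    38    Yui  Tue                114
5        6    26    Amy  Tue                156
6        6   111    Jon  Wed                666
7        6    36   Lena  Thu                216
8        1    20   Lena  Tue                 20
9        3    42    Eli  Tue                126
10       3    96    Pia  Sat                288
11       5    97    Vic  Fri                485
12       1    37    Yui  Wed                 37
filter rows where riders > 3:
    riders  fare driver  day  fare_times_riders
3        6     9    Max  Sun                 54
5        6    26    Amy  Tue                156
6        6   111    Jon  Wed                666
7        6    36   Lena  Thu                216
11       5    97    Vic  Fri                485
take first 2 rows:
   riders  fare driver  day  fare_times_riders
3       6     9    Max  Sun                 54
5       6    26    Amy  Tue                156
mean of column 'fare_times_riders' → 105.0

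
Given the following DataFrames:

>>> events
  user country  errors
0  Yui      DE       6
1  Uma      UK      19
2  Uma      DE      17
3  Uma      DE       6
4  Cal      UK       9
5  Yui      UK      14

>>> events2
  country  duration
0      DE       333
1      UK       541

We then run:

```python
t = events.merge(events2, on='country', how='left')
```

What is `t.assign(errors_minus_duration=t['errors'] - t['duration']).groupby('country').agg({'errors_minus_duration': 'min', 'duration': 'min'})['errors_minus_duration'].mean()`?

merge on 'country' (how='left') → 6 rows:
  user country  errors  duration
0  Yui      DE       6       333
1  Uma      UK      19       541
2  Uma      DE      17       333
3  Uma      DE       6       333
4  Cal      UK       9       541
5  Yui      UK      14       541
add column errors_minus_duration = t['errors'] - t['duration']:
  user country  errors  duration  errors_minus_duration
0  Yui      DE       6       333                   -327
1  Uma      UK      19       541                   -522
2  Uma      DE      17       333                   -316
3  Uma      DE       6       333                   -327
4  Cal      UK       9       541                   -532
5  Yui      UK      14       541                   -527
group by country: min(errors_minus_duration), min(duration):
         errors_minus_duration  duration
country                                 
DE                        -327       333
UK                        -532       541
So mean() = -429.5.

-429.5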